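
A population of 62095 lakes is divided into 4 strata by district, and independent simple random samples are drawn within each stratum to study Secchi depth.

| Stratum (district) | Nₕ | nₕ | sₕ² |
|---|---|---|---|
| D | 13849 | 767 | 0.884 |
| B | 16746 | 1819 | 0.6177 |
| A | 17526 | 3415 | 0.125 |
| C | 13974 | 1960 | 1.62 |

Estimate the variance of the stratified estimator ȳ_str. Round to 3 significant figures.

1.15 × 10^-4

Var(ȳ_str) = Σₕ Wₕ²(1 − fₕ)sₕ²/nₕ with Wₕ = Nₕ/N, N = 62095.
D: Wₕ = 0.22302923; term = 0.22302923²·(1 − 0.05538306)·0.884/767 = 5.4154705 × 10^-5.
B: Wₕ = 0.26968355; term = 0.26968355²·(1 − 0.10862295)·0.6177/1819 = 2.2014826 × 10^-5.
A: Wₕ = 0.28224495; term = 0.28224495²·(1 − 0.19485336)·0.125/3415 = 2.3477218 × 10^-6.
C: Wₕ = 0.22504227; term = 0.22504227²·(1 − 0.14026048)·1.62/1960 = 3.5987696 × 10^-5.
Sum = 1.1450495 × 10^-4.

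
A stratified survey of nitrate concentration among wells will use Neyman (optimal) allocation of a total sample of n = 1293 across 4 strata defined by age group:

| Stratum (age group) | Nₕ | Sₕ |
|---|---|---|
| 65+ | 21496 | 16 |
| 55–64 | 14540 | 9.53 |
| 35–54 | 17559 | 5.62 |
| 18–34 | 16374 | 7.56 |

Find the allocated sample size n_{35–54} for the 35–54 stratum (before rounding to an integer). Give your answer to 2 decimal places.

Neyman allocation: nₕ = n·NₕSₕ / Σⱼ NⱼSⱼ.
Σ NⱼSⱼ = 21496·16 + 14540·9.53 + 17559·5.62 + 16374·7.56 = 704971.22.
n_{35–54} = 1293·17559·5.62 / 704971.22 = 180.99.

180.99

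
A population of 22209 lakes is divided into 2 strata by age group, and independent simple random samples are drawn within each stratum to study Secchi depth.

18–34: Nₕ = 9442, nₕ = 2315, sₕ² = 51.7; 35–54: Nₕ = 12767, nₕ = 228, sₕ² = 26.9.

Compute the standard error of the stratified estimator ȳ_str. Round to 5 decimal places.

Var(ȳ_str) = Σₕ Wₕ²(1 − fₕ)sₕ²/nₕ with Wₕ = Nₕ/N, N = 22209.
18–34: Wₕ = 0.42514296; term = 0.42514296²·(1 − 0.24518111)·51.7/2315 = 0.0030468586.
35–54: Wₕ = 0.57485704; term = 0.57485704²·(1 − 0.01785854)·26.9/228 = 0.038292276.
Sum = 0.041339135.
SE = √(0.041339135) = 0.20332.

0.20332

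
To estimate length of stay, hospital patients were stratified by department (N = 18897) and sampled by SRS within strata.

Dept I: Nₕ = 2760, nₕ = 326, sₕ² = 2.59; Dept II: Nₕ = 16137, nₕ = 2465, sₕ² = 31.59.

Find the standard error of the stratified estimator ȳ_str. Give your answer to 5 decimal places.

Var(ȳ_str) = Σₕ Wₕ²(1 − fₕ)sₕ²/nₕ with Wₕ = Nₕ/N, N = 18897.
Dept I: Wₕ = 0.14605493; term = 0.14605493²·(1 − 0.11811594)·2.59/326 = 1.4946038 × 10^-4.
Dept II: Wₕ = 0.85394507; term = 0.85394507²·(1 − 0.15275454)·31.59/2465 = 0.0079177507.
Sum = 0.0080672111.
SE = √(0.0080672111) = 0.08982.

0.08982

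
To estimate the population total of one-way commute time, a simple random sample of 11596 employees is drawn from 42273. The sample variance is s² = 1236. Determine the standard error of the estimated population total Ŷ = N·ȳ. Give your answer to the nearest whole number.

Var(Ŷ) = N²·Var(ȳ) = N²·(1 − n/N)·s²/n.
f = 11596/42273 = 0.27431221; Var(ȳ) = 0.72568779·1236/11596 = 0.077349958.
Var(Ŷ) = 42273² · 0.077349958 = 1.3822488 × 10^8.
SE(Ŷ) = √(1.3822488 × 10^8) = 11757.

11757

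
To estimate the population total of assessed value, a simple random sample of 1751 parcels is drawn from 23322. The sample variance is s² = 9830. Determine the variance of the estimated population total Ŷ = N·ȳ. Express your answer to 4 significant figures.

Var(Ŷ) = N²·Var(ȳ) = N²·(1 − n/N)·s²/n.
f = 1751/23322 = 0.07507932; Var(ȳ) = 0.92492068·9830/1751 = 5.1924445.
Var(Ŷ) = 23322² · 5.1924445 = 2.824252 × 10^9.

2.824 × 10^9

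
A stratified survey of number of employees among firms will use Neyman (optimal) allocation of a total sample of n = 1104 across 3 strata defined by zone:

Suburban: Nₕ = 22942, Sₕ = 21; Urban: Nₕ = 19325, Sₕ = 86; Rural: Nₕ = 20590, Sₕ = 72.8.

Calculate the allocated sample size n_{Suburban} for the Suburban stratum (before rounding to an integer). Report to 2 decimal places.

146.02

Neyman allocation: nₕ = n·NₕSₕ / Σⱼ NⱼSⱼ.
Σ NⱼSⱼ = 22942·21 + 19325·86 + 20590·72.8 = 3.642684 × 10^6.
n_{Suburban} = 1104·22942·21 / (3.642684 × 10^6) = 146.02.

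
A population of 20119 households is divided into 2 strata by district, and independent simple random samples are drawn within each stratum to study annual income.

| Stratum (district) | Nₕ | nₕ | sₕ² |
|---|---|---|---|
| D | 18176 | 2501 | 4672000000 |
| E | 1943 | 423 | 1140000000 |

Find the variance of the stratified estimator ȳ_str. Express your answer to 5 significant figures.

Var(ȳ_str) = Σₕ Wₕ²(1 − fₕ)sₕ²/nₕ with Wₕ = Nₕ/N, N = 20119.
D: Wₕ = 0.90342462; term = 0.90342462²·(1 − 0.13759903)·4672000000/2501 = 1.3148682 × 10^6.
E: Wₕ = 0.09657538; term = 0.09657538²·(1 − 0.21770458)·1140000000/423 = 19663.829.
Sum = 1.334532 × 10^6.

1.3345 × 10^6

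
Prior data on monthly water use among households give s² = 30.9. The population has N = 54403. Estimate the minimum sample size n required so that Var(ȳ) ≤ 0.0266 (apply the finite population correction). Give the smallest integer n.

Without fpc, n₀ = s²/D = 30.9/0.0266 = 1161.6541.
With fpc, (1 − n/N)·s²/n ≤ D requires n ≥ n₀/(1 + n₀/N) = 1161.6541/(1 + 1161.6541/54403) = 1137.3682.
Rounding up, n = 1138.

1138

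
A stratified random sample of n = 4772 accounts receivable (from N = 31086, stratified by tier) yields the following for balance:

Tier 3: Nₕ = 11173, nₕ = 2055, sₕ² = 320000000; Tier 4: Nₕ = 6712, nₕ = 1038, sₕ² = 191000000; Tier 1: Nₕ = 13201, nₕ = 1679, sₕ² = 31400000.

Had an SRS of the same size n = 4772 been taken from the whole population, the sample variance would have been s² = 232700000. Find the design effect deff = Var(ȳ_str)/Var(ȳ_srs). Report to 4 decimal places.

Var(ȳ_str) = Σ Wₕ²(1−fₕ)sₕ²/nₕ with Wₕ = Nₕ/31086:
  Tier 3: (11173/31086)²·(1−2055/11173)·320000000/2055 = 16416.397
  Tier 4: (6712/31086)²·(1−1038/6712)·191000000/1038 = 7251.8299
  Tier 1: (13201/31086)²·(1−1679/13201)·31400000/1679 = 2943.6351
  → Var(ȳ_str) = 26611.862.
Var(ȳ_srs) = (1 − 4772/31086)·232700000/4772 = 41277.936.
deff = 26611.862 / 41277.936 = 0.6447.

0.6447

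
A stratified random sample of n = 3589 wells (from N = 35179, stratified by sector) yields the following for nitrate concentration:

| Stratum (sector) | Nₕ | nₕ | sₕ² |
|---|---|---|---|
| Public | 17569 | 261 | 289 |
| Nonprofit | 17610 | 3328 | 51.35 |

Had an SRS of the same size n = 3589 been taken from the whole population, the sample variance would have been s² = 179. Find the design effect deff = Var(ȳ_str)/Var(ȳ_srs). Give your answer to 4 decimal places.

Var(ȳ_str) = Σ Wₕ²(1−fₕ)sₕ²/nₕ with Wₕ = Nₕ/35179:
  Public: (17569/35179)²·(1−261/17569)·289/261 = 0.27207227
  Nonprofit: (17610/35179)²·(1−3328/17610)·51.35/3328 = 0.0031357291
  → Var(ȳ_str) = 0.275208.
Var(ȳ_srs) = (1 − 3589/35179)·179/3589 = 0.044786354.
deff = 0.275208 / 0.044786354 = 6.1449.

6.1449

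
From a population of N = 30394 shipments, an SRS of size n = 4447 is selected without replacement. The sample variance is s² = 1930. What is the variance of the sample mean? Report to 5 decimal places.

Under SRS without replacement, Var(ȳ) = (1 − f)·s²/n with f = n/N = 4447/30394 = 0.14631177.
Var(ȳ) = (1 − 0.14631177)·1930/4447 = 0.85368823·0.43400045 = 0.37050107.

0.37050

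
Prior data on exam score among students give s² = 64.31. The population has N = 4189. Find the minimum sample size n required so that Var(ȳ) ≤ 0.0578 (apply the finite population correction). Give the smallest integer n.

880

Without fpc, n₀ = s²/D = 64.31/0.0578 = 1112.6298.
With fpc, (1 − n/N)·s²/n ≤ D requires n ≥ n₀/(1 + n₀/N) = 1112.6298/(1 + 1112.6298/4189) = 879.1271.
Rounding up, n = 880.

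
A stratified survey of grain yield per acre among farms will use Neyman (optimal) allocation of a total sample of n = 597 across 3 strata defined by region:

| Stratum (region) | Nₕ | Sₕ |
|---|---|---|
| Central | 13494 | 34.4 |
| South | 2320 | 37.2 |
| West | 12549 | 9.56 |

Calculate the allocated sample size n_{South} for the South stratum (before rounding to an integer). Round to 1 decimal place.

Neyman allocation: nₕ = n·NₕSₕ / Σⱼ NⱼSⱼ.
Σ NⱼSⱼ = 13494·34.4 + 2320·37.2 + 12549·9.56 = 670466.04.
n_{South} = 597·2320·37.2 / 670466.04 = 76.8.

76.8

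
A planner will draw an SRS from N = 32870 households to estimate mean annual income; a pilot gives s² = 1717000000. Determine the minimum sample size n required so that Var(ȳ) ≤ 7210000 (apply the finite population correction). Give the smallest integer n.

237

Without fpc, n₀ = s²/D = 1717000000/7210000 = 238.1415.
With fpc, (1 − n/N)·s²/n ≤ D requires n ≥ n₀/(1 + n₀/N) = 238.1415/(1 + 238.1415/32870) = 236.4286.
Rounding up, n = 237.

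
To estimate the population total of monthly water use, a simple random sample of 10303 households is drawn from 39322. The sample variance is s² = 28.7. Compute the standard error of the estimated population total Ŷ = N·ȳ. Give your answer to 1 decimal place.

Var(Ŷ) = N²·Var(ȳ) = N²·(1 − n/N)·s²/n.
f = 10303/39322 = 0.26201617; Var(ȳ) = 0.73798383·28.7/10303 = 0.0020557251.
Var(Ŷ) = 39322² · 0.0020557251 = 3.1786026 × 10^6.
SE(Ŷ) = √(3.1786026 × 10^6) = 1782.9.

1782.9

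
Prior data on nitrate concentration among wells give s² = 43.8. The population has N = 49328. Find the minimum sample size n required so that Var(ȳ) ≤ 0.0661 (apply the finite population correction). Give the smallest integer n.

654

Without fpc, n₀ = s²/D = 43.8/0.0661 = 662.6324.
With fpc, (1 − n/N)·s²/n ≤ D requires n ≥ n₀/(1 + n₀/N) = 662.6324/(1 + 662.6324/49328) = 653.8491.
Rounding up, n = 654.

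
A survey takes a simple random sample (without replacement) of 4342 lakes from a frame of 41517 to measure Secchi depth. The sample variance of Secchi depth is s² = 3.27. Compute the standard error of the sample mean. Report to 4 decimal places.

Under SRS without replacement, Var(ȳ) = (1 − f)·s²/n with f = n/N = 4342/41517 = 0.10458366.
Var(ȳ) = (1 − 0.10458366)·3.27/4342 = 0.89541634·7.5310917 × 10^-4 = 6.7434625 × 10^-4.
SE(ȳ) = √(6.7434625 × 10^-4) = 0.0260.

0.0260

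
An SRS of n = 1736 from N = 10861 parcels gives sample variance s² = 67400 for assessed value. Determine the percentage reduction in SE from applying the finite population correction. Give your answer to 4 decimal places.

8.3396

f = n/N = 1736/10861 = 0.15983795.
SE_no-fpc = √(s²/n) = 6.2309618; SE_fpc = √((1−f)s²/n) = 5.7113216.
Ratio = √(1−f) = 0.91660354. Reduction = 100·(1 − 0.91660354) = 8.3396%.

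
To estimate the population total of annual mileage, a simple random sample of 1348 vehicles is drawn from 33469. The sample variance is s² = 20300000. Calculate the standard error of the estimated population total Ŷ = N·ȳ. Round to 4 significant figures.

4.024 × 10^6

Var(Ŷ) = N²·Var(ȳ) = N²·(1 − n/N)·s²/n.
f = 1348/33469 = 0.04027608; Var(ȳ) = 0.95972392·20300000/1348 = 14452.816.
Var(Ŷ) = 33469² · 14452.816 = 1.6189668 × 10^13.
SE(Ŷ) = √(1.6189668 × 10^13) = 4.024 × 10^6.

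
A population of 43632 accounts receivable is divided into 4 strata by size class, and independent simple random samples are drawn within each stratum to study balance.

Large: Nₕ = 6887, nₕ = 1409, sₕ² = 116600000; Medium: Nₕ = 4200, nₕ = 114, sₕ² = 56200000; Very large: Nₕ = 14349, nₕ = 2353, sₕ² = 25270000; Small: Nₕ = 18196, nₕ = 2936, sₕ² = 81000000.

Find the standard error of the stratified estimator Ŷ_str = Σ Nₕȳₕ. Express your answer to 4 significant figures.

Var(Ŷ_str) = Σₕ Nₕ²(1 − fₕ)sₕ²/nₕ.
Large: 6887²·(1 − 1409/6887)·116600000/1409 = 3.1220487 × 10^12.
Medium: 4200²·(1 − 114/4200)·56200000/114 = 8.4601705 × 10^12.
Very large: 14349²·(1 − 2353/14349)·25270000/2353 = 1.8485934 × 10^12.
Small: 18196²·(1 − 2936/18196)·81000000/2936 = 7.6605408 × 10^12.
Sum = 2.1091353 × 10^13.
SE = √(2.1091353 × 10^13) = 4.593 × 10^6.

4.593 × 10^6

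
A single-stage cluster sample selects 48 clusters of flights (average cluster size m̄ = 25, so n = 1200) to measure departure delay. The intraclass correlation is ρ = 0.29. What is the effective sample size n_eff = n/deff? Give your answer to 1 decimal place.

deff = 1 + (25 − 1)·0.29 = 1 + 6.96 = 7.96.
n_eff = 1200 / 7.96 = 150.8.

150.8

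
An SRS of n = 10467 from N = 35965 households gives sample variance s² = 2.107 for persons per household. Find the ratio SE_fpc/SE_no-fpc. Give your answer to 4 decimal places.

0.8420

f = n/N = 10467/35965 = 0.29103295.
SE_no-fpc = √(s²/n) = 0.014187999; SE_fpc = √((1−f)s²/n) = 0.011946321.
Ratio = √(1−f) = 0.84200181.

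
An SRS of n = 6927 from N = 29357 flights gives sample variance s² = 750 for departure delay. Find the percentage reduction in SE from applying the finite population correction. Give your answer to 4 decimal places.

12.5905

f = n/N = 6927/29357 = 0.23595735.
SE_no-fpc = √(s²/n) = 0.32904708; SE_fpc = √((1−f)s²/n) = 0.28761851.
Ratio = √(1−f) = 0.87409533. Reduction = 100·(1 − 0.87409533) = 12.5905%.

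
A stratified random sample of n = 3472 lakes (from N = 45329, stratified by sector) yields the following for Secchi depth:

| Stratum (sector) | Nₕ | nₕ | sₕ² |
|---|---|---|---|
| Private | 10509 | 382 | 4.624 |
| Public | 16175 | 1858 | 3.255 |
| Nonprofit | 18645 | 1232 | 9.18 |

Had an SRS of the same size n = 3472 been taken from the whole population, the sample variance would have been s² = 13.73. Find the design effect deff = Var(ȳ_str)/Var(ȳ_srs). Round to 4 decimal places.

Var(ȳ_str) = Σ Wₕ²(1−fₕ)sₕ²/nₕ with Wₕ = Nₕ/45329:
  Private: (10509/45329)²·(1−382/10509)·4.624/382 = 6.2696657 × 10^-4
  Public: (16175/45329)²·(1−1858/16175)·3.255/1858 = 1.9744645 × 10^-4
  Nonprofit: (18645/45329)²·(1−1232/18645)·9.18/1232 = 0.0011773774
  → Var(ȳ_str) = 0.0020017904.
Var(ȳ_srs) = (1 − 3472/45329)·13.73/3472 = 0.0036515965.
deff = 0.0020017904 / 0.0036515965 = 0.5482.

0.5482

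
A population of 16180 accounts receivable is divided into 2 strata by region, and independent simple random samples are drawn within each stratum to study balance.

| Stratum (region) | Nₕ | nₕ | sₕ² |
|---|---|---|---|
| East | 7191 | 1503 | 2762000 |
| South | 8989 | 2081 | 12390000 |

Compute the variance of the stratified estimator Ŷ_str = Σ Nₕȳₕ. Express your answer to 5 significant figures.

Var(Ŷ_str) = Σₕ Nₕ²(1 − fₕ)sₕ²/nₕ.
East: 7191²·(1 − 1503/7191)·2762000/1503 = 7.5164638 × 10^10.
South: 8989²·(1 − 2081/8989)·12390000/2081 = 3.6971148 × 10^11.
Sum = 4.4487612 × 10^11.

4.4488 × 10^11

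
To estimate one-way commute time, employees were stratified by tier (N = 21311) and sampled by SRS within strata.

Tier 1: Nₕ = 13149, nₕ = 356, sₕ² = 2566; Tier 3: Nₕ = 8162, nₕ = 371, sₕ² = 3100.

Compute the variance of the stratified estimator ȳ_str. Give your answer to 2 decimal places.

Var(ȳ_str) = Σₕ Wₕ²(1 − fₕ)sₕ²/nₕ with Wₕ = Nₕ/N, N = 21311.
Tier 1: Wₕ = 0.61700530; term = 0.61700530²·(1 − 0.02707430)·2566/356 = 2.6697102.
Tier 3: Wₕ = 0.38299470; term = 0.38299470²·(1 − 0.04545455)·3100/371 = 1.1699571.
Sum = 3.8396673.

3.84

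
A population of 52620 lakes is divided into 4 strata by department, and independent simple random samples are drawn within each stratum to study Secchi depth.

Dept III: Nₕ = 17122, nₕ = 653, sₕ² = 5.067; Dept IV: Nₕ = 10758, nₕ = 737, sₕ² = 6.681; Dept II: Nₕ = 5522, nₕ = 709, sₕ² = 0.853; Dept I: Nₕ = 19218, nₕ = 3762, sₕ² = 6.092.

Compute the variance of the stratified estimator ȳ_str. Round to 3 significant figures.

0.00133

Var(ȳ_str) = Σₕ Wₕ²(1 − fₕ)sₕ²/nₕ with Wₕ = Nₕ/N, N = 52620.
Dept III: Wₕ = 0.32538959; term = 0.32538959²·(1 − 0.03813807)·5.067/653 = 7.9023772 × 10^-4.
Dept IV: Wₕ = 0.20444698; term = 0.20444698²·(1 − 0.06850716)·6.681/737 = 3.5295139 × 10^-4.
Dept II: Wₕ = 0.10494109; term = 0.10494109²·(1 − 0.12839551)·0.853/709 = 1.1548175 × 10^-5.
Dept I: Wₕ = 0.36522235; term = 0.36522235²·(1 − 0.19575398)·6.092/3762 = 1.7371796 × 10^-4.
Sum = 0.0013284552.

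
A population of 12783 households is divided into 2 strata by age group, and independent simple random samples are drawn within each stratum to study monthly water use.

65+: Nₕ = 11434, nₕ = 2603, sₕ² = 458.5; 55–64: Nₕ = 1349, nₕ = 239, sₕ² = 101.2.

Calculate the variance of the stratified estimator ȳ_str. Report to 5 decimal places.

Var(ȳ_str) = Σₕ Wₕ²(1 − fₕ)sₕ²/nₕ with Wₕ = Nₕ/N, N = 12783.
65+: Wₕ = 0.89446922; term = 0.89446922²·(1 − 0.22765436)·458.5/2603 = 0.1088448.
55–64: Wₕ = 0.10553078; term = 0.10553078²·(1 − 0.17716827)·101.2/239 = 0.0038801808.
Sum = 0.11272498.

0.11272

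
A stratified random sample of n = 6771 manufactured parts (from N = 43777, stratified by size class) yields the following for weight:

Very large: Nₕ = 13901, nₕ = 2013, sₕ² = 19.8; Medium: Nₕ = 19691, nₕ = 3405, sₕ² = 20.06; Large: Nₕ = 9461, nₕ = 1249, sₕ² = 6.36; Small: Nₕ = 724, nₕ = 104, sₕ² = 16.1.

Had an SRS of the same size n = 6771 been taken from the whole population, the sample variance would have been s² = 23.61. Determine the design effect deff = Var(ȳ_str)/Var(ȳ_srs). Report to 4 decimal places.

Var(ȳ_str) = Σ Wₕ²(1−fₕ)sₕ²/nₕ with Wₕ = Nₕ/43777:
  Very large: (13901/43777)²·(1−2013/13901)·19.8/2013 = 8.4817265 × 10^-4
  Medium: (19691/43777)²·(1−3405/19691)·20.06/3405 = 9.8583452 × 10^-4
  Large: (9461/43777)²·(1−1249/9461)·6.36/1249 = 2.0643754 × 10^-4
  Small: (724/43777)²·(1−104/724)·16.1/104 = 3.626025 × 10^-5
  → Var(ȳ_str) = 0.002076705.
Var(ȳ_srs) = (1 − 6771/43777)·23.61/6771 = 0.0029476052.
deff = 0.002076705 / 0.0029476052 = 0.7045.

0.7045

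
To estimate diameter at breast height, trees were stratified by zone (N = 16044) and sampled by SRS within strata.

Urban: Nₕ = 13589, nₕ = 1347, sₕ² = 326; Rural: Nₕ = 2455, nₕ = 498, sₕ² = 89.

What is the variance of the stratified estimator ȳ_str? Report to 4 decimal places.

Var(ȳ_str) = Σₕ Wₕ²(1 − fₕ)sₕ²/nₕ with Wₕ = Nₕ/N, N = 16044.
Urban: Wₕ = 0.84698330; term = 0.84698330²·(1 − 0.09912429)·326/1347 = 0.15641002.
Rural: Wₕ = 0.15301670; term = 0.15301670²·(1 − 0.20285132)·89/498 = 0.0033356285.
Sum = 0.15974565.

0.1597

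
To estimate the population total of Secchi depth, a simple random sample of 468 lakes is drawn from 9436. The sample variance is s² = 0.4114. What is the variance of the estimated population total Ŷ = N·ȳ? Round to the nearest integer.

Var(Ŷ) = N²·Var(ȳ) = N²·(1 − n/N)·s²/n.
f = 468/9436 = 0.04959729; Var(ȳ) = 0.95040271·0.4114/468 = 8.3546085 × 10^-4.
Var(Ŷ) = 9436² · (8.3546085 × 10^-4) = 74387.843.

74388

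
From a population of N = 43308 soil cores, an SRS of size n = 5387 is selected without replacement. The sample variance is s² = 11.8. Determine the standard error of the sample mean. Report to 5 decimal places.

0.04379

Under SRS without replacement, Var(ȳ) = (1 − f)·s²/n with f = n/N = 5387/43308 = 0.12438810.
Var(ȳ) = (1 − 0.12438810)·11.8/5387 = 0.87561190·0.0021904585 = 0.0019179915.
SE(ȳ) = √(0.0019179915) = 0.04379.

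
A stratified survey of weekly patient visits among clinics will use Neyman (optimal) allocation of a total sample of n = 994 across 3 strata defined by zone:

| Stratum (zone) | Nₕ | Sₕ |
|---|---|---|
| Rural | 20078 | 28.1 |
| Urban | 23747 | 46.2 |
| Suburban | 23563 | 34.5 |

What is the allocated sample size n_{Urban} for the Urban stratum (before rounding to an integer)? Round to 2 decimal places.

440.76

Neyman allocation: nₕ = n·NₕSₕ / Σⱼ NⱼSⱼ.
Σ NⱼSⱼ = 20078·28.1 + 23747·46.2 + 23563·34.5 = 2.4742267 × 10^6.
n_{Urban} = 994·23747·46.2 / (2.4742267 × 10^6) = 440.76.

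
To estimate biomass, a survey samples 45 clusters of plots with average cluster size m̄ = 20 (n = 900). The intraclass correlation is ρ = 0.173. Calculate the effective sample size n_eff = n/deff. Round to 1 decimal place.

209.9

deff = 1 + (20 − 1)·0.173 = 1 + 3.287 = 4.287.
n_eff = 900 / 4.287 = 209.9.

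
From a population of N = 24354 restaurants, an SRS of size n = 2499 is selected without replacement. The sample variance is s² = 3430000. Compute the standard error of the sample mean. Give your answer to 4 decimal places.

35.0957

Under SRS without replacement, Var(ȳ) = (1 − f)·s²/n with f = n/N = 2499/24354 = 0.10261148.
Var(ȳ) = (1 − 0.10261148)·3430000/2499 = 0.89738852·1372.549 = 1231.7097.
SE(ȳ) = √(1231.7097) = 35.0957.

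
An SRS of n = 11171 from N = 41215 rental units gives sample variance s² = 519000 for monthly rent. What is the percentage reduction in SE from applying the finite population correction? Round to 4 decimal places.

14.6210

f = n/N = 11171/41215 = 0.27104210.
SE_no-fpc = √(s²/n) = 6.8161267; SE_fpc = √((1−f)s²/n) = 5.8195429.
Ratio = √(1−f) = 0.85379032. Reduction = 100·(1 − 0.85379032) = 14.6210%.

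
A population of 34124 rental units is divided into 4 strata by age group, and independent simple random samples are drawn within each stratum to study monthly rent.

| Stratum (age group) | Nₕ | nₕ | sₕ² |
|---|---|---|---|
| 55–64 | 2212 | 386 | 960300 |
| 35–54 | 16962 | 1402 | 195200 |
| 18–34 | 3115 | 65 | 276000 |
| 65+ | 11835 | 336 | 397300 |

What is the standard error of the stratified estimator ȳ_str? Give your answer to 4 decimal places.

14.5954

Var(ȳ_str) = Σₕ Wₕ²(1 − fₕ)sₕ²/nₕ with Wₕ = Nₕ/N, N = 34124.
55–64: Wₕ = 0.06482241; term = 0.06482241²·(1 − 0.17450271)·960300/386 = 8.6295004.
35–54: Wₕ = 0.49706951; term = 0.49706951²·(1 − 0.08265535)·195200/1402 = 31.557209.
18–34: Wₕ = 0.09128473; term = 0.09128473²·(1 − 0.02086677)·276000/65 = 34.644456.
65+: Wₕ = 0.34682335; term = 0.34682335²·(1 − 0.02839037)·397300/336 = 138.19354.
Sum = 213.02471.
SE = √(213.02471) = 14.5954.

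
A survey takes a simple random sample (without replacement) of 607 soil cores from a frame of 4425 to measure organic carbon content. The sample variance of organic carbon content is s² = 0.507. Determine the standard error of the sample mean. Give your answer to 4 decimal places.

Under SRS without replacement, Var(ȳ) = (1 − f)·s²/n with f = n/N = 607/4425 = 0.13717514.
Var(ȳ) = (1 − 0.13717514)·0.507/607 = 0.86282486·8.3525535 × 10^-4 = 7.2067908 × 10^-4.
SE(ȳ) = √(7.2067908 × 10^-4) = 0.0268.

0.0268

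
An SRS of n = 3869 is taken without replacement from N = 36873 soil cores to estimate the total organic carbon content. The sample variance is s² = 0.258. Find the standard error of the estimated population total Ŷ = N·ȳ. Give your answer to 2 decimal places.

Var(Ŷ) = N²·Var(ȳ) = N²·(1 − n/N)·s²/n.
f = 3869/36873 = 0.10492772; Var(ȳ) = 0.89507228·0.258/3869 = 5.9686908 × 10^-5.
Var(Ŷ) = 36873² · (5.9686908 × 10^-5) = 81151.402.
SE(Ŷ) = √(81151.402) = 284.87.

284.87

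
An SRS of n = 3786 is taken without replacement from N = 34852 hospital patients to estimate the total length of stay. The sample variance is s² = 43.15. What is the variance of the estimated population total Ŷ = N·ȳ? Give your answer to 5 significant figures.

Var(Ŷ) = N²·Var(ȳ) = N²·(1 − n/N)·s²/n.
f = 3786/34852 = 0.10863078; Var(ȳ) = 0.89136922·43.15/3786 = 0.010159161.
Var(Ŷ) = 34852² · 0.010159161 = 1.2339946 × 10^7.

1.2340 × 10^7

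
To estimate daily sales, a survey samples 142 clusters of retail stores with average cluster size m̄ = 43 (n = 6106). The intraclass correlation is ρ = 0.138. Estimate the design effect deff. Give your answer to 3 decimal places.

deff = 1 + (43 − 1)·0.138 = 1 + 5.796 = 6.796.

6.796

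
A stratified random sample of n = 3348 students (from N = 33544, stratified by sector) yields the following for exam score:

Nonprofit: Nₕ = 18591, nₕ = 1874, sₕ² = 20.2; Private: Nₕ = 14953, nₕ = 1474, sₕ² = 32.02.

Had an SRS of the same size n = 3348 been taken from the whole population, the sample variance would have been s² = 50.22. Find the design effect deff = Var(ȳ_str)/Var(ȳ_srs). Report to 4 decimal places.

0.5087

Var(ȳ_str) = Σ Wₕ²(1−fₕ)sₕ²/nₕ with Wₕ = Nₕ/33544:
  Nonprofit: (18591/33544)²·(1−1874/18591)·20.2/1874 = 0.0029772354
  Private: (14953/33544)²·(1−1474/14953)·32.02/1474 = 0.0038911695
  → Var(ȳ_str) = 0.0068684049.
Var(ȳ_srs) = (1 − 3348/33544)·50.22/3348 = 0.013502862.
deff = 0.0068684049 / 0.013502862 = 0.5087.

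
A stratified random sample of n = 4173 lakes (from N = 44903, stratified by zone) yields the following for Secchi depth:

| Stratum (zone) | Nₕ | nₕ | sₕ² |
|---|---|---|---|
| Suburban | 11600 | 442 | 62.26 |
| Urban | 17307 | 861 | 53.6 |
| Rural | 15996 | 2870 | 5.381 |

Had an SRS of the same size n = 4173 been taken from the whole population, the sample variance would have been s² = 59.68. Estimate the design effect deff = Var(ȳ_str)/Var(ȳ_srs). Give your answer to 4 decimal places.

1.3895

Var(ȳ_str) = Σ Wₕ²(1−fₕ)sₕ²/nₕ with Wₕ = Nₕ/44903:
  Suburban: (11600/44903)²·(1−442/11600)·62.26/442 = 0.0090423326
  Urban: (17307/44903)²·(1−861/17307)·53.6/861 = 0.0087880598
  Rural: (15996/44903)²·(1−2870/15996)·5.381/2870 = 1.9524242 × 10^-4
  → Var(ȳ_str) = 0.018025635.
Var(ȳ_srs) = (1 − 4173/44903)·59.68/4173 = 0.012972375.
deff = 0.018025635 / 0.012972375 = 1.3895.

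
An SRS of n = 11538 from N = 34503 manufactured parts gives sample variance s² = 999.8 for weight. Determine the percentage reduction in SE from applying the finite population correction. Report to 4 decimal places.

f = n/N = 11538/34503 = 0.33440570.
SE_no-fpc = √(s²/n) = 0.29436848; SE_fpc = √((1−f)s²/n) = 0.24015747.
Ratio = √(1−f) = 0.81583963. Reduction = 100·(1 − 0.81583963) = 18.4160%.

18.4160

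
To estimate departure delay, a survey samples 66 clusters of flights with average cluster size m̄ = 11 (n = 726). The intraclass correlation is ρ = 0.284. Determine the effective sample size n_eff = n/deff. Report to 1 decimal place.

189.1

deff = 1 + (11 − 1)·0.284 = 1 + 2.84 = 3.84.
n_eff = 726 / 3.84 = 189.1.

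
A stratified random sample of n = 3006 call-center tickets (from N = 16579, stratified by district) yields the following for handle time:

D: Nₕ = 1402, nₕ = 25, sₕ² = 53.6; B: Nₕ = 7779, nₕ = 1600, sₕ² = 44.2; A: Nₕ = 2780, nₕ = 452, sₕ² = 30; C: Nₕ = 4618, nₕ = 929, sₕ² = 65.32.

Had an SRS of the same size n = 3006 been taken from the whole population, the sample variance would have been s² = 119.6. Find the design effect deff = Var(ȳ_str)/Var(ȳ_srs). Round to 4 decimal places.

Var(ȳ_str) = Σ Wₕ²(1−fₕ)sₕ²/nₕ with Wₕ = Nₕ/16579:
  D: (1402/16579)²·(1−25/1402)·53.6/25 = 0.01505879
  B: (7779/16579)²·(1−1600/7779)·44.2/1600 = 0.0048308949
  A: (2780/16579)²·(1−452/2780)·30/452 = 0.0015627659
  C: (4618/16579)²·(1−929/4618)·65.32/929 = 0.0043578912
  → Var(ȳ_str) = 0.025810342.
Var(ȳ_srs) = (1 − 3006/16579)·119.6/3006 = 0.032573147.
deff = 0.025810342 / 0.032573147 = 0.7924.

0.7924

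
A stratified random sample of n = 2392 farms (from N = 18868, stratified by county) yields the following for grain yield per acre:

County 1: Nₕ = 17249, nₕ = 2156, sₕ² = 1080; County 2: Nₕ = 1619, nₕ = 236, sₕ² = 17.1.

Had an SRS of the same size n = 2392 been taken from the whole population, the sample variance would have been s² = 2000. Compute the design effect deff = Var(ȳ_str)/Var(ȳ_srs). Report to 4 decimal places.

Var(ȳ_str) = Σ Wₕ²(1−fₕ)sₕ²/nₕ with Wₕ = Nₕ/18868:
  County 1: (17249/18868)²·(1−2156/17249)·1080/2156 = 0.36632179
  County 2: (1619/18868)²·(1−236/1619)·17.1/236 = 4.5572348 × 10^-4
  → Var(ȳ_str) = 0.36677751.
Var(ȳ_srs) = (1 − 2392/18868)·2000/2392 = 0.73012083.
deff = 0.36677751 / 0.73012083 = 0.5024.

0.5024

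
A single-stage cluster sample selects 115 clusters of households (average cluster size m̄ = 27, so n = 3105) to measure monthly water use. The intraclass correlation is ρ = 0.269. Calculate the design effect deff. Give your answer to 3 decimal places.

deff = 1 + (27 − 1)·0.269 = 1 + 6.994 = 7.994.

7.994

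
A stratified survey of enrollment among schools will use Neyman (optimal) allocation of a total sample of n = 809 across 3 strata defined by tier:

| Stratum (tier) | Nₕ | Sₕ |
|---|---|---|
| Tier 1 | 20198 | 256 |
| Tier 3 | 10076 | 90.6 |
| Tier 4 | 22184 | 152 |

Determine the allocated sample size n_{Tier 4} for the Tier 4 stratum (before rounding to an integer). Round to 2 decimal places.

Neyman allocation: nₕ = n·NₕSₕ / Σⱼ NⱼSⱼ.
Σ NⱼSⱼ = 20198·256 + 10076·90.6 + 22184·152 = 9.4555416 × 10^6.
n_{Tier 4} = 809·22184·152 / (9.4555416 × 10^6) = 288.50.

288.50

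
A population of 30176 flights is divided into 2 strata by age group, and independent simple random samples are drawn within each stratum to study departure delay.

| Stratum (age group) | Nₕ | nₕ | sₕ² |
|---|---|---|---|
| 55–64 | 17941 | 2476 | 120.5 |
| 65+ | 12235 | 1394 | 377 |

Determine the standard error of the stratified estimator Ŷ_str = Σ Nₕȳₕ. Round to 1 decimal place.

7026.7

Var(Ŷ_str) = Σₕ Nₕ²(1 − fₕ)sₕ²/nₕ.
55–64: 17941²·(1 − 2476/17941)·120.5/2476 = 1.3503084 × 10^7.
65+: 12235²·(1 − 1394/12235)·377/1394 = 3.5871695 × 10^7.
Sum = 4.9374779 × 10^7.
SE = √(4.9374779 × 10^7) = 7026.7.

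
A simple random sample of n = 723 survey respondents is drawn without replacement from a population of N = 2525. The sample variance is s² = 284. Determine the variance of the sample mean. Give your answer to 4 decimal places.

Under SRS without replacement, Var(ȳ) = (1 − f)·s²/n with f = n/N = 723/2525 = 0.28633663.
Var(ȳ) = (1 − 0.28633663)·284/723 = 0.71366337·0.39280775 = 0.2803325.

0.2803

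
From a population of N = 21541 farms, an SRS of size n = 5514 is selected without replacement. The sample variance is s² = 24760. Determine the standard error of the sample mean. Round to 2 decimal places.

Under SRS without replacement, Var(ȳ) = (1 − f)·s²/n with f = n/N = 5514/21541 = 0.25597697.
Var(ȳ) = (1 − 0.25597697)·24760/5514 = 0.74402303·4.4903881 = 3.3409521.
SE(ȳ) = √(3.3409521) = 1.83.

1.83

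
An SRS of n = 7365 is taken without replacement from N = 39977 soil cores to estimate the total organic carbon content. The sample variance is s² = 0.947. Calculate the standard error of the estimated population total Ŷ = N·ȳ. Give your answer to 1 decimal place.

409.4

Var(Ŷ) = N²·Var(ȳ) = N²·(1 − n/N)·s²/n.
f = 7365/39977 = 0.18423093; Var(ȳ) = 0.81576907·0.947/7365 = 1.0489251 × 10^-4.
Var(Ŷ) = 39977² · (1.0489251 × 10^-4) = 167635.07.
SE(Ŷ) = √(167635.07) = 409.4.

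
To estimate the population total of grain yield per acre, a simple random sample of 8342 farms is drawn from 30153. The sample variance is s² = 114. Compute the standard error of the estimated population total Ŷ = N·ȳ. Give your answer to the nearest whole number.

2998

Var(Ŷ) = N²·Var(ȳ) = N²·(1 − n/N)·s²/n.
f = 8342/30153 = 0.27665572; Var(ȳ) = 0.72334428·114/8342 = 0.0098850692.
Var(Ŷ) = 30153² · 0.0098850692 = 8.9875386 × 10^6.
SE(Ŷ) = √(8.9875386 × 10^6) = 2998.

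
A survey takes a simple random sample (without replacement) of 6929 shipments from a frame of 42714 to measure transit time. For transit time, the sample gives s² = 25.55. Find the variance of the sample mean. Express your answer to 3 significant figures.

0.00309

Under SRS without replacement, Var(ȳ) = (1 − f)·s²/n with f = n/N = 6929/42714 = 0.16221848.
Var(ȳ) = (1 − 0.16221848)·25.55/6929 = 0.83778152·0.0036874008 = 0.0030892362.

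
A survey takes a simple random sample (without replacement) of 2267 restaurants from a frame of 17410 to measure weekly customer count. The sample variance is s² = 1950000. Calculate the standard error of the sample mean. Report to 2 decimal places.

27.35

Under SRS without replacement, Var(ȳ) = (1 − f)·s²/n with f = n/N = 2267/17410 = 0.13021252.
Var(ȳ) = (1 − 0.13021252)·1950000/2267 = 0.86978748·860.16762 = 748.16303.
SE(ȳ) = √(748.16303) = 27.35.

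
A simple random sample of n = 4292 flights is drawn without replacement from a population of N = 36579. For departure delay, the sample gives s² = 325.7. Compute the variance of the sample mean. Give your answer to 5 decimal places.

0.06698

Under SRS without replacement, Var(ȳ) = (1 − f)·s²/n with f = n/N = 4292/36579 = 0.11733508.
Var(ȳ) = (1 − 0.11733508)·325.7/4292 = 0.88266492·0.075885368 = 0.066981352.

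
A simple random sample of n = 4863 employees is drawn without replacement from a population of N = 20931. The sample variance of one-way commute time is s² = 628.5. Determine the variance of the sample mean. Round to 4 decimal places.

Under SRS without replacement, Var(ȳ) = (1 − f)·s²/n with f = n/N = 4863/20931 = 0.23233481.
Var(ȳ) = (1 − 0.23233481)·628.5/4863 = 0.76766519·0.12924121 = 0.099213977.

0.0992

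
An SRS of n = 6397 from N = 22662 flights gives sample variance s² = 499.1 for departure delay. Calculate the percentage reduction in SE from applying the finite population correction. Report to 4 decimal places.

15.2816

f = n/N = 6397/22662 = 0.28227870.
SE_no-fpc = √(s²/n) = 0.2793223; SE_fpc = √((1−f)s²/n) = 0.23663748.
Ratio = √(1−f) = 0.84718433. Reduction = 100·(1 − 0.84718433) = 15.2816%.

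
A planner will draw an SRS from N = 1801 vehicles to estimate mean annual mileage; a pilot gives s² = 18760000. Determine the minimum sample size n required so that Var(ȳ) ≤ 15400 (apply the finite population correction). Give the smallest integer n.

727

Without fpc, n₀ = s²/D = 18760000/15400 = 1218.1818.
With fpc, (1 − n/N)·s²/n ≤ D requires n ≥ n₀/(1 + n₀/N) = 1218.1818/(1 + 1218.1818/1801) = 726.6689.
Rounding up, n = 727.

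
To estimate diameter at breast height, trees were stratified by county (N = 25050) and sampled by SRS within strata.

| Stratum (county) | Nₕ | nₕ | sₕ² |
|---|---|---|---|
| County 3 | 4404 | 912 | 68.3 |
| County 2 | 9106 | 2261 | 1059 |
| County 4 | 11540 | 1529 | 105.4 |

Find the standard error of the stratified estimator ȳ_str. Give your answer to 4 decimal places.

Var(ȳ_str) = Σₕ Wₕ²(1 − fₕ)sₕ²/nₕ with Wₕ = Nₕ/N, N = 25050.
County 3: Wₕ = 0.17580838; term = 0.17580838²·(1 − 0.20708447)·68.3/912 = 0.0018354052.
County 2: Wₕ = 0.36351297; term = 0.36351297²·(1 − 0.24829783)·1059/2261 = 0.046524427.
County 4: Wₕ = 0.46067864; term = 0.46067864²·(1 − 0.13249567)·105.4/1529 = 0.012691149.
Sum = 0.061050981.
SE = √(0.061050981) = 0.2471.

0.2471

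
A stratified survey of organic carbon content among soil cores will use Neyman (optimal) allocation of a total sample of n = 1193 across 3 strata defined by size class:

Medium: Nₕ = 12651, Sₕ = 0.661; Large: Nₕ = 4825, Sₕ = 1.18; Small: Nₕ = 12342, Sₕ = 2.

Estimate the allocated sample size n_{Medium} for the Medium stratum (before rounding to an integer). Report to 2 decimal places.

Neyman allocation: nₕ = n·NₕSₕ / Σⱼ NⱼSⱼ.
Σ NⱼSⱼ = 12651·0.661 + 4825·1.18 + 12342·2 = 38739.811.
n_{Medium} = 1193·12651·0.661 / 38739.811 = 257.52.

257.52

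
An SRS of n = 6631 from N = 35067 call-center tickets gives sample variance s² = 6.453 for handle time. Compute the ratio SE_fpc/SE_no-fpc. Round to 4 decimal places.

f = n/N = 6631/35067 = 0.18909516.
SE_no-fpc = √(s²/n) = 0.031195455; SE_fpc = √((1−f)s²/n) = 0.028091586.
Ratio = √(1−f) = 0.90050255.

0.9005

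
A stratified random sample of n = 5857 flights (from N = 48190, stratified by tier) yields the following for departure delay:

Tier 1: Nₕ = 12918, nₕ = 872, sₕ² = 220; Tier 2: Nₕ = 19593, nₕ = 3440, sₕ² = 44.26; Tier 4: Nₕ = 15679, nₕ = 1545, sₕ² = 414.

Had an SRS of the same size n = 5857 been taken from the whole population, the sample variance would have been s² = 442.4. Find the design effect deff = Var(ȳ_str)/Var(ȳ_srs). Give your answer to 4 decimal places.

0.6666

Var(ȳ_str) = Σ Wₕ²(1−fₕ)sₕ²/nₕ with Wₕ = Nₕ/48190:
  Tier 1: (12918/48190)²·(1−872/12918)·220/872 = 0.016905596
  Tier 2: (19593/48190)²·(1−3440/19593)·44.26/3440 = 0.0017534494
  Tier 4: (15679/48190)²·(1−1545/15679)·414/1545 = 0.025570631
  → Var(ȳ_str) = 0.044229676.
Var(ȳ_srs) = (1 − 5857/48190)·442.4/5857 = 0.066353222.
deff = 0.044229676 / 0.066353222 = 0.6666.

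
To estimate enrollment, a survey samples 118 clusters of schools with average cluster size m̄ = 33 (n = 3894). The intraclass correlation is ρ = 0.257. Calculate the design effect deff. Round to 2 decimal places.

deff = 1 + (33 − 1)·0.257 = 1 + 8.224 = 9.224.

9.22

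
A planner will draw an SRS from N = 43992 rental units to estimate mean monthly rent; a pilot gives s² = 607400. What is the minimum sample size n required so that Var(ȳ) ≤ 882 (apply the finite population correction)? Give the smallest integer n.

Without fpc, n₀ = s²/D = 607400/882 = 688.6621.
With fpc, (1 − n/N)·s²/n ≤ D requires n ≥ n₀/(1 + n₀/N) = 688.6621/(1 + 688.6621/43992) = 678.0478.
Rounding up, n = 679.

679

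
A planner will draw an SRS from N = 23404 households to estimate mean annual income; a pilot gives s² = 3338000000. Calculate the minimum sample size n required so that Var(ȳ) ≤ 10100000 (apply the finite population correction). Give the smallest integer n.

Without fpc, n₀ = s²/D = 3338000000/10100000 = 330.4950.
With fpc, (1 − n/N)·s²/n ≤ D requires n ≥ n₀/(1 + n₀/N) = 330.4950/(1 + 330.4950/23404) = 325.8930.
Rounding up, n = 326.

326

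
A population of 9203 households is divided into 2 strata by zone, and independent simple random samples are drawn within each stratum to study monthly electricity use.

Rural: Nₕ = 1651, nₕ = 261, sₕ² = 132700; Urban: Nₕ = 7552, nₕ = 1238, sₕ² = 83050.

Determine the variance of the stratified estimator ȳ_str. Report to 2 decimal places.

51.54

Var(ȳ_str) = Σₕ Wₕ²(1 − fₕ)sₕ²/nₕ with Wₕ = Nₕ/N, N = 9203.
Rural: Wₕ = 0.17939802; term = 0.17939802²·(1 − 0.15808601)·132700/261 = 13.776327.
Urban: Wₕ = 0.82060198; term = 0.82060198²·(1 − 0.16393008)·83050/1238 = 37.768236.
Sum = 51.544563.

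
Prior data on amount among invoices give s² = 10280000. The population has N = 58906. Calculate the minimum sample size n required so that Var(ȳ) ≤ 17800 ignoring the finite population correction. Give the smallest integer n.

578

Without fpc, n₀ = s²/D = 10280000/17800 = 577.5281.
Rounding up, n = 578.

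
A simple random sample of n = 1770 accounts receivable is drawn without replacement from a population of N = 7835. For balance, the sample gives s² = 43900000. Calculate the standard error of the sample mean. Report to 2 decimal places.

138.56

Under SRS without replacement, Var(ȳ) = (1 − f)·s²/n with f = n/N = 1770/7835 = 0.22590938.
Var(ȳ) = (1 − 0.22590938)·43900000/1770 = 0.77409062·24802.26 = 19199.197.
SE(ȳ) = √(19199.197) = 138.56.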